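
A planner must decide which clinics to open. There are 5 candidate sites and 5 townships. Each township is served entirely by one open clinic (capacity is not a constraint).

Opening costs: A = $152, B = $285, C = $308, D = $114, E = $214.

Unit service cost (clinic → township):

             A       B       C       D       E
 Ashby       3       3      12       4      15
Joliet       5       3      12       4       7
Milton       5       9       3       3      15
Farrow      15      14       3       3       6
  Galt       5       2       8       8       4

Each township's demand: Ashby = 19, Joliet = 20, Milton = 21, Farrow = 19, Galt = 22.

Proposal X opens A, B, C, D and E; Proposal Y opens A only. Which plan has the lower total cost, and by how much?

Proposal Y is cheaper by 545.

Proposal X: {A, B, C, D, E}: Ashby→A 3·19=57, Joliet→B 3·20=60, Milton→C 3·21=63, Farrow→C 3·19=57, Galt→B 2·22=44. Service 281; fixed 1073; total 1354.
Proposal Y: {A}: Ashby→A 3·19=57, Joliet→A 5·20=100, Milton→A 5·21=105, Farrow→A 15·19=285, Galt→A 5·22=110. Service 657; fixed 152; total 809.
Difference: |1354 − 809| = 545.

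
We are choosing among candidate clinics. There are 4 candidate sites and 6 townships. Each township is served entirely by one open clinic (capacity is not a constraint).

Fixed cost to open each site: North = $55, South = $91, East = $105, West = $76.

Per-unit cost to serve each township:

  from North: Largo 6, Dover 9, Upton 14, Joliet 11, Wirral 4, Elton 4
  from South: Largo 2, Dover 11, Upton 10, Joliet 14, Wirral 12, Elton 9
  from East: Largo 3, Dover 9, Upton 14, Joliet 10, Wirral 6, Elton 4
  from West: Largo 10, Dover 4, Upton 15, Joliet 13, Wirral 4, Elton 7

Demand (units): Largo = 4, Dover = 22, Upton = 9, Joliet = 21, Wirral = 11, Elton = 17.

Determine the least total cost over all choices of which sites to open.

Minimum total cost: 712

For any fixed open set, each township goes to its cheapest open site; total = fixed + service.
{North, West}: Largo→North 6·4=24, Dover→West 4·22=88, Upton→North 14·9=126, Joliet→North 11·21=231, Wirral→North 4·11=44, Elton→North 4·17=68. Service 581; fixed 131; total 712.
{East, West}: service 548 + fixed 181 = 729
{North}: Largo→North 6·4=24, Dover→North 9·22=198, Upton→North 14·9=126, Joliet→North 11·21=231, Wirral→North 4·11=44, Elton→North 4·17=68. Service 691; fixed 55; total 746.
{North, South, East, West}: Largo→South 2·4=8, Dover→West 4·22=88, Upton→South 10·9=90, Joliet→East 10·21=210, Wirral→North 4·11=44, Elton→North 4·17=68. Service 508; fixed 327; total 835.
(All 15 nonempty subsets were checked; North and West is lowest.)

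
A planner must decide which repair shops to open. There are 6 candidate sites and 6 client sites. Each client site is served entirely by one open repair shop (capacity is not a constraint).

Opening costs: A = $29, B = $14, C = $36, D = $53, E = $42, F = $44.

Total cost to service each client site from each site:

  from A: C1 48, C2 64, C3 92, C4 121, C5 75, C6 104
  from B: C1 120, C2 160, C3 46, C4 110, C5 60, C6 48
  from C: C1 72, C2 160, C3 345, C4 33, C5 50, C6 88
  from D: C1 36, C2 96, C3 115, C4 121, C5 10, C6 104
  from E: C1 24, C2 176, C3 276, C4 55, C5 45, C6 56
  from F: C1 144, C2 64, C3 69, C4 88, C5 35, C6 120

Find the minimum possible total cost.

For any fixed open set, each client site goes to its cheapest open site; total = fixed + service.
{A, B, E}: C1→E 24, C2→A 64, C3→B 46, C4→E 55, C5→E 45, C6→B 48. Service 282; fixed 85; total 367.
{A, B, C}: service 289 + fixed 79 = 368
{A, B, C, D}: service 237 + fixed 132 = 369
{A, B, C, D, E, F}: C1→E 24, C2→A 64, C3→B 46, C4→C 33, C5→D 10, C6→B 48. Service 225; fixed 218; total 443.
No other subset beats 367.

Minimum total cost: 367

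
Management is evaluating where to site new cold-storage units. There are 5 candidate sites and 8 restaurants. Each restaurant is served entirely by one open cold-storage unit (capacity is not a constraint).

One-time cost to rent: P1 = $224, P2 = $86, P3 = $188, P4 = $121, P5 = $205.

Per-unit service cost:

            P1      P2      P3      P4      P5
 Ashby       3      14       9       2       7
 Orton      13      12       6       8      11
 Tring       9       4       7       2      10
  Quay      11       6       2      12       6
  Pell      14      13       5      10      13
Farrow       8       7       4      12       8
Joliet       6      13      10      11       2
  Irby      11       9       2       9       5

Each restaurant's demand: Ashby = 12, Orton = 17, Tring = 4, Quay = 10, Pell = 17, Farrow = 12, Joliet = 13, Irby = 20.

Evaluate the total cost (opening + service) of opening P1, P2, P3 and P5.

Total cost: 1076

Each restaurant is assigned to its cheapest site among the open ones.
{P1, P2, P3, P5}: Ashby→P1 3·12=36, Orton→P3 6·17=102, Tring→P2 4·4=16, Quay→P3 2·10=20, Pell→P3 5·17=85, Farrow→P3 4·12=48, Joliet→P5 2·13=26, Irby→P3 2·20=40. Service 373; fixed 703; total 1076.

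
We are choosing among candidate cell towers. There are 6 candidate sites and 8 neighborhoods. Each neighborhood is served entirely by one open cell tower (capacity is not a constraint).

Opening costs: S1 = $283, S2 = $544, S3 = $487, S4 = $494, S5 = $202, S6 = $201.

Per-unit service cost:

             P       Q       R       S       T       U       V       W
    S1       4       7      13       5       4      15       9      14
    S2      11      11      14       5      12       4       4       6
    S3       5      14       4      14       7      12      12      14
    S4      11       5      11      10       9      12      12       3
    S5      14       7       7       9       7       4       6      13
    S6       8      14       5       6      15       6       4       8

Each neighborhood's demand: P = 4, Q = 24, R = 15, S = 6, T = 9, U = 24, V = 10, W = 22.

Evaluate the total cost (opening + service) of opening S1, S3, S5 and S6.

Each neighborhood is assigned to its cheapest site among the open ones.
{S1, S3, S5, S6}: P→S1 4·4=16, Q→S1 7·24=168, R→S3 4·15=60, S→S1 5·6=30, T→S1 4·9=36, U→S5 4·24=96, V→S6 4·10=40, W→S6 8·22=176. Service 622; fixed 1173; total 1795.

Total cost: 1795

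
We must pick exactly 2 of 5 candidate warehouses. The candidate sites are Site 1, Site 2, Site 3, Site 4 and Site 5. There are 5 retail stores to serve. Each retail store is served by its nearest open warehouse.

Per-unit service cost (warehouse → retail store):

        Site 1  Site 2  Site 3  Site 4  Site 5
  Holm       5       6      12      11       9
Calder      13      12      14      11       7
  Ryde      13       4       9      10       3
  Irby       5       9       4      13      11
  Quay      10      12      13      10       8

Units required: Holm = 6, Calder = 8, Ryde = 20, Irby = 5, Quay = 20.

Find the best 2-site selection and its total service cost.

Choose Site 1 and Site 5; total service cost 331.

With exactly 2 open, each retail store uses its cheapest among the chosen.
{Site 1, Site 5}: Holm→Site 1 5·6=30, Calder→Site 5 7·8=56, Ryde→Site 5 3·20=60, Irby→Site 1 5·5=25, Quay→Site 5 8·20=160. Service cost 331.
{Site 3, Site 5}: service cost 350
{Site 2, Site 5}: service cost 357
Among all 10 size-2 choices, {Site 1, Site 5} is lowest.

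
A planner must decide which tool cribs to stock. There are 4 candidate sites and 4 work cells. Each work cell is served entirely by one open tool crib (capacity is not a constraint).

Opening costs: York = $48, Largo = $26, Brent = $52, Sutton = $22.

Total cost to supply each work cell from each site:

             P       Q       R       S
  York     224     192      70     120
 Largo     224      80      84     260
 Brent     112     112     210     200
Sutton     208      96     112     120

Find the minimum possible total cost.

For any fixed open set, each work cell goes to its cheapest open site; total = fixed + service.
{Largo, Brent, Sutton}: P→Brent 112, Q→Largo 80, R→Largo 84, S→Sutton 120. Service 396; fixed 100; total 496.
{York, Largo, Brent}: P→Brent 112, Q→Largo 80, R→York 70, S→York 120. Service 382; fixed 126; total 508.
{York, Brent}: P→Brent 112, Q→Brent 112, R→York 70, S→York 120. Service 414; fixed 100; total 514.
{York, Largo, Brent, Sutton}: service 382 + fixed 148 = 530
(All 15 nonempty subsets were checked; Largo, Brent and Sutton is lowest.)

Minimum total cost: 496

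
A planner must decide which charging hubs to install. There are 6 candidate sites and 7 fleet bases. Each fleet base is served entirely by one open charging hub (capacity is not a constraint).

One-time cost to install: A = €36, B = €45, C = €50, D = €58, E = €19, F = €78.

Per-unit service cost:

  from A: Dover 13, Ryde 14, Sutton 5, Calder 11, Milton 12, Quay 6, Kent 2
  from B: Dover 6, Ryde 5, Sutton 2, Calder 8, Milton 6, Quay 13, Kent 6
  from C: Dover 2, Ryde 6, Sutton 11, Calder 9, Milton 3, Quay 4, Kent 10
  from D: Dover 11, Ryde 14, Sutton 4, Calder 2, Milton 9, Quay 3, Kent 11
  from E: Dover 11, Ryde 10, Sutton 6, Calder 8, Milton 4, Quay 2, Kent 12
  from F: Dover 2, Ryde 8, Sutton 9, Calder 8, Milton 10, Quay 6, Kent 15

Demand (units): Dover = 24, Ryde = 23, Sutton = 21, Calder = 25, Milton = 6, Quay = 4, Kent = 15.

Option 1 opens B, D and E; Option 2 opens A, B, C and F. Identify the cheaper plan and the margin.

Option 1: {B, D, E}: Dover→B 6·24=144, Ryde→B 5·23=115, Sutton→B 2·21=42, Calder→D 2·25=50, Milton→E 4·6=24, Quay→E 2·4=8, Kent→B 6·15=90. Service 473; fixed 122; total 595.
Option 2: {A, B, C, F}: Dover→C 2·24=48, Ryde→B 5·23=115, Sutton→B 2·21=42, Calder→B 8·25=200, Milton→C 3·6=18, Quay→C 4·4=16, Kent→A 2·15=30. Service 469; fixed 209; total 678.
Difference: |595 − 678| = 83.

Option 1 is cheaper by 83.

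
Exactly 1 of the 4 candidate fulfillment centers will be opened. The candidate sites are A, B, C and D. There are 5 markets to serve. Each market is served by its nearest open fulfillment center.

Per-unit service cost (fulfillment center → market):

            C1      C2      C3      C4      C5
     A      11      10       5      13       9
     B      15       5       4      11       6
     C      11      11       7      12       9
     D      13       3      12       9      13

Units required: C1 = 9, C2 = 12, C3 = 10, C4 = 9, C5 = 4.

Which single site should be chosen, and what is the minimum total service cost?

With exactly 1 open, each market uses its cheapest among the chosen.
{B}: C1→B 15·9=135, C2→B 5·12=60, C3→B 4·10=40, C4→B 11·9=99, C5→B 6·4=24. Service cost 358.
{D}: service cost 406
{A}: service cost 422
Among all 4 size-1 choices, {B} is lowest.

Choose B only; total service cost 358.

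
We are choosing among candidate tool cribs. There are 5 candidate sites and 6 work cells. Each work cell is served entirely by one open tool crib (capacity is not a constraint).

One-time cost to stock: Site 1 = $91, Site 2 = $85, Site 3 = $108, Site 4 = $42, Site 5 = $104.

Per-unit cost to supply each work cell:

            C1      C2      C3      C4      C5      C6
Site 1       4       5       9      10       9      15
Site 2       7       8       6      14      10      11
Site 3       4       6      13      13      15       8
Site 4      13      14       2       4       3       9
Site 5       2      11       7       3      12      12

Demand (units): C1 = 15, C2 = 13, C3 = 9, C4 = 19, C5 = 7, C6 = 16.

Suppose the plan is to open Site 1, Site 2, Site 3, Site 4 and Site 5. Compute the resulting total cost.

Total cost: 749

Each work cell is assigned to its cheapest site among the open ones.
{Site 1, Site 2, Site 3, Site 4, Site 5}: C1→Site 5 2·15=30, C2→Site 1 5·13=65, C3→Site 4 2·9=18, C4→Site 5 3·19=57, C5→Site 4 3·7=21, C6→Site 3 8·16=128. Service 319; fixed 430; total 749.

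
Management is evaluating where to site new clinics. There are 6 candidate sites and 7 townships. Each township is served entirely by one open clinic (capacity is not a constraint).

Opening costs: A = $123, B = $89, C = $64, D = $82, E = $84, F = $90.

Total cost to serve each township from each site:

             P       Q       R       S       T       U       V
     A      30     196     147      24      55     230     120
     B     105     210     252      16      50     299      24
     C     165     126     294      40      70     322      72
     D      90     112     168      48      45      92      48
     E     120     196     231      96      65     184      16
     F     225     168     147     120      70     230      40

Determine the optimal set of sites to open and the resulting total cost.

Open D only; minimum total cost 685.

For any fixed open set, each township goes to its cheapest open site; total = fixed + service.
{D}: P→D 90, Q→D 112, R→D 168, S→D 48, T→D 45, U→D 92, V→D 48. Service 603; fixed 82; total 685.
{A, D}: P→A 30, Q→D 112, R→A 147, S→A 24, T→D 45, U→D 92, V→D 48. Service 498; fixed 205; total 703.
{B, D}: service 547 + fixed 171 = 718
{A, B, C, D, E, F}: service 458 + fixed 532 = 990
No other subset beats 685.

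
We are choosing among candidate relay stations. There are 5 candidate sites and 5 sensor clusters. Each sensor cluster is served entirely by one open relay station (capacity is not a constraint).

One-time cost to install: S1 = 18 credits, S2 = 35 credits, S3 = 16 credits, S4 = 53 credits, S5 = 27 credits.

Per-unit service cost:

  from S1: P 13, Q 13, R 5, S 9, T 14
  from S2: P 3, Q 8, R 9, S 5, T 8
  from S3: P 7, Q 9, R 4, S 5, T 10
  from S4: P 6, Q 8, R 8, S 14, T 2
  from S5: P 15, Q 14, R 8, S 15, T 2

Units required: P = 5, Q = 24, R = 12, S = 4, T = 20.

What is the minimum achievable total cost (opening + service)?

Minimum total cost: 393

For any fixed open set, each sensor cluster goes to its cheapest open site; total = fixed + service.
{S2, S3, S5}: P→S2 3·5=15, Q→S2 8·24=192, R→S3 4·12=48, S→S2 5·4=20, T→S5 2·20=40. Service 315; fixed 78; total 393.
{S3, S4}: service 330 + fixed 69 = 399
{S3, S5}: service 359 + fixed 43 = 402
{S1, S2, S3, S4, S5}: P→S2 3·5=15, Q→S2 8·24=192, R→S3 4·12=48, S→S2 5·4=20, T→S4 2·20=40. Service 315; fixed 149; total 464.
No other subset beats 393.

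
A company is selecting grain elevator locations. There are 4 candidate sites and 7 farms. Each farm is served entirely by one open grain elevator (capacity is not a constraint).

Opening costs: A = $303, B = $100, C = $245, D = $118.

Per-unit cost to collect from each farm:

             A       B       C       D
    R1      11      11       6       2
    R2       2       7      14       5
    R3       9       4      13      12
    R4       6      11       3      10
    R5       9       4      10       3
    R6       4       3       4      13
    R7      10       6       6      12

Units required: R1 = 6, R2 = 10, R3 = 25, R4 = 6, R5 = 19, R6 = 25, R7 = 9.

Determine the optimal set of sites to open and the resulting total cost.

For any fixed open set, each farm goes to its cheapest open site; total = fixed + service.
{B}: R1→B 11·6=66, R2→B 7·10=70, R3→B 4·25=100, R4→B 11·6=66, R5→B 4·19=76, R6→B 3·25=75, R7→B 6·9=54. Service 507; fixed 100; total 607.
{B, D}: service 408 + fixed 218 = 626
{B, C}: service 429 + fixed 345 = 774
{A, B, C, D}: service 336 + fixed 766 = 1102
No other subset beats 607.

Open B only; minimum total cost 607.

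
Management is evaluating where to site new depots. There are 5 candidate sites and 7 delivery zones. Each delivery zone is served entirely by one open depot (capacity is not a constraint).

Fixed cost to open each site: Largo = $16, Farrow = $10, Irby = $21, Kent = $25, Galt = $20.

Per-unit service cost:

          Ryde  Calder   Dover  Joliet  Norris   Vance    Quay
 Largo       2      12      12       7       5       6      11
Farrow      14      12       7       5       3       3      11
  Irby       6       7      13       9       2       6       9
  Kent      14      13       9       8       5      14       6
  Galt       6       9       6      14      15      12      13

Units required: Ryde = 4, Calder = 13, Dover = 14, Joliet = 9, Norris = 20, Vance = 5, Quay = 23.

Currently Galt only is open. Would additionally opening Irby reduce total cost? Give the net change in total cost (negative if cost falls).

Yes — net change −432 (cost falls by 432).

Current service cost with {Galt}: 1010.
Adding Irby: each delivery zone re-picks its cheapest; new service cost 557, saving 453.
Extra fixed cost: 21. Net change = 21 − 453 = -432.
(Totals: 1030 → 598.)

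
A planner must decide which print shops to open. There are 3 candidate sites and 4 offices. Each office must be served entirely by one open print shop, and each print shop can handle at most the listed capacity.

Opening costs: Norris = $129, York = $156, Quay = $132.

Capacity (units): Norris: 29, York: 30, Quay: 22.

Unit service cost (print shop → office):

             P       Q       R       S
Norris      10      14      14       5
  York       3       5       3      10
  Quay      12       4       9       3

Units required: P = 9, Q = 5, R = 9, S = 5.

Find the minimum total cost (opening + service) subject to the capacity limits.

Open {York}: P→York 3·9=27, Q→York 5·5=25, R→York 3·9=27, S→York 10·5=50.
Loads: York carries 28/30. Service 129; fixed 156; total 285.
Next best feasible plan costs 377.

Minimum total cost: 285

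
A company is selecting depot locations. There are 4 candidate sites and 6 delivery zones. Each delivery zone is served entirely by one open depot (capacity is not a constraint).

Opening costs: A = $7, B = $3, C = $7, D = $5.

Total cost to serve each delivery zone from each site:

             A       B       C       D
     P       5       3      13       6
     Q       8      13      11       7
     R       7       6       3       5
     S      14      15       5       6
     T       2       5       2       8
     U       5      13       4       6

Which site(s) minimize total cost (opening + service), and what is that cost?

For any fixed open set, each delivery zone goes to its cheapest open site; total = fixed + service.
{B, C}: P→B 3, Q→C 11, R→C 3, S→C 5, T→C 2, U→C 4. Service 28; fixed 10; total 38.
{B, C, D}: service 24 + fixed 15 = 39
{C, D}: service 27 + fixed 12 = 39
{A, B, C, D}: P→B 3, Q→D 7, R→C 3, S→C 5, T→A 2, U→C 4. Service 24; fixed 22; total 46.
No other subset beats 38.

Open B and C; minimum total cost 38.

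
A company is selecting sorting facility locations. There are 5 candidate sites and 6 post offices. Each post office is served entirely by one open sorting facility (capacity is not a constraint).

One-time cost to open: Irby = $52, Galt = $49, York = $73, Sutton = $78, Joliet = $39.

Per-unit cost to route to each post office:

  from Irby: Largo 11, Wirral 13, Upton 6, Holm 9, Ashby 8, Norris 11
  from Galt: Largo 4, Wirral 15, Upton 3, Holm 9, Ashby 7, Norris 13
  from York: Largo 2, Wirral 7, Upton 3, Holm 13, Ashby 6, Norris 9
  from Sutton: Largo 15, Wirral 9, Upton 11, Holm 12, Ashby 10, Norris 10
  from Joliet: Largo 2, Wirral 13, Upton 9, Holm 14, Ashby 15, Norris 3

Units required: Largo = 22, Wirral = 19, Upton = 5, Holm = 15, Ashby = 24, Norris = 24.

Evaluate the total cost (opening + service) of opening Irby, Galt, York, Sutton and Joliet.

Total cost: 834

Each post office is assigned to its cheapest site among the open ones.
{Irby, Galt, York, Sutton, Joliet}: Largo→York 2·22=44, Wirral→York 7·19=133, Upton→Galt 3·5=15, Holm→Irby 9·15=135, Ashby→York 6·24=144, Norris→Joliet 3·24=72. Service 543; fixed 291; total 834.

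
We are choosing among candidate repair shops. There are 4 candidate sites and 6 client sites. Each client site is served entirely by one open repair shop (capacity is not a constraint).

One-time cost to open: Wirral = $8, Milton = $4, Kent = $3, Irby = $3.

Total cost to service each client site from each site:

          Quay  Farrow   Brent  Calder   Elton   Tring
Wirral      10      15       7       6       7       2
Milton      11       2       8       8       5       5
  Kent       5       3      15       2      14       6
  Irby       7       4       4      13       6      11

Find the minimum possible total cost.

Minimum total cost: 32

For any fixed open set, each client site goes to its cheapest open site; total = fixed + service.
{Kent, Irby}: Quay→Kent 5, Farrow→Kent 3, Brent→Irby 4, Calder→Kent 2, Elton→Irby 6, Tring→Kent 6. Service 26; fixed 6; total 32.
{Milton, Kent, Irby}: Quay→Kent 5, Farrow→Milton 2, Brent→Irby 4, Calder→Kent 2, Elton→Milton 5, Tring→Milton 5. Service 23; fixed 10; total 33.
{Milton, Kent}: Quay→Kent 5, Farrow→Milton 2, Brent→Milton 8, Calder→Kent 2, Elton→Milton 5, Tring→Milton 5. Service 27; fixed 7; total 34.
{Wirral, Milton, Kent, Irby}: service 20 + fixed 18 = 38
(All 15 nonempty subsets were checked; Kent and Irby is lowest.)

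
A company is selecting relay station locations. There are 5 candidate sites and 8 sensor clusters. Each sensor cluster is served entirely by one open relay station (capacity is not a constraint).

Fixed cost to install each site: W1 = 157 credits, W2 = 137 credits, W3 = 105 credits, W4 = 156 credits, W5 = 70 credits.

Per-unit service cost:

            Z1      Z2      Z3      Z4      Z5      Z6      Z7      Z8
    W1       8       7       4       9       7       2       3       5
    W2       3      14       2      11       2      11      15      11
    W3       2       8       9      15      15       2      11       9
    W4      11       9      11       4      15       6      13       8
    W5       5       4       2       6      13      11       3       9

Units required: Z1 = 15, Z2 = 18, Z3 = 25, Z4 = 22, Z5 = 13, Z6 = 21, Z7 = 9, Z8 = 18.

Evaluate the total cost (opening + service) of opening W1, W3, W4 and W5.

Total cost: 978

Each sensor cluster is assigned to its cheapest site among the open ones.
{W1, W3, W4, W5}: Z1→W3 2·15=30, Z2→W5 4·18=72, Z3→W5 2·25=50, Z4→W4 4·22=88, Z5→W1 7·13=91, Z6→W1 2·21=42, Z7→W1 3·9=27, Z8→W1 5·18=90. Service 490; fixed 488; total 978.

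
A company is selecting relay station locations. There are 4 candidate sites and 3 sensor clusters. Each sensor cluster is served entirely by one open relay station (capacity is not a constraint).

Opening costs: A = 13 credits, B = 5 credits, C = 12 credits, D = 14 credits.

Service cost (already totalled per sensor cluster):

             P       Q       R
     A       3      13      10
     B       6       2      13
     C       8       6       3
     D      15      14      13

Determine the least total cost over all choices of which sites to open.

Minimum total cost: 26

For any fixed open set, each sensor cluster goes to its cheapest open site; total = fixed + service.
{B}: P→B 6, Q→B 2, R→B 13. Service 21; fixed 5; total 26.
{B, C}: service 11 + fixed 17 = 28
{C}: P→C 8, Q→C 6, R→C 3. Service 17; fixed 12; total 29.
{A, B, C, D}: service 8 + fixed 44 = 52
No other subset beats 26.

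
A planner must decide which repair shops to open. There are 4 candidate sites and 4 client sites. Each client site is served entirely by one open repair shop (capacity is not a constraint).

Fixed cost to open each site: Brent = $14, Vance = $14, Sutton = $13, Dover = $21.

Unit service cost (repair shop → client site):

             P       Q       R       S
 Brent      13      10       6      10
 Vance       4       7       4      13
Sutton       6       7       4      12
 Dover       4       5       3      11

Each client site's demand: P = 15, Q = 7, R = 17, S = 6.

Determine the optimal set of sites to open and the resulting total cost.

For any fixed open set, each client site goes to its cheapest open site; total = fixed + service.
{Dover}: P→Dover 4·15=60, Q→Dover 5·7=35, R→Dover 3·17=51, S→Dover 11·6=66. Service 212; fixed 21; total 233.
{Brent, Dover}: service 206 + fixed 35 = 241
{Sutton, Dover}: service 212 + fixed 34 = 246
{Brent, Vance, Sutton, Dover}: service 206 + fixed 62 = 268
No other subset beats 233.

Open Dover only; minimum total cost 233.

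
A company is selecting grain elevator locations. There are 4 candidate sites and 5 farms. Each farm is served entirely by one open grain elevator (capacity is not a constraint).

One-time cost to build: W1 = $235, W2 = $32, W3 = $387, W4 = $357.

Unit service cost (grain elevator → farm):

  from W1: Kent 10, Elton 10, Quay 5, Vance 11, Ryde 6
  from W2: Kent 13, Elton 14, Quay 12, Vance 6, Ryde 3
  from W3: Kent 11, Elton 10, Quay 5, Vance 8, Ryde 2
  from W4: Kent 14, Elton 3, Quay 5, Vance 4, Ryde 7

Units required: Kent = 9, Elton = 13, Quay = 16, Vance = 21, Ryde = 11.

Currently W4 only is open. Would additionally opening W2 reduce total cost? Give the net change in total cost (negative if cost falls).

Yes — net change −21 (cost falls by 21).

Current service cost with {W4}: 406.
Adding W2: each farm re-picks its cheapest; new service cost 353, saving 53.
Extra fixed cost: 32. Net change = 32 − 53 = -21.
(Totals: 763 → 742.)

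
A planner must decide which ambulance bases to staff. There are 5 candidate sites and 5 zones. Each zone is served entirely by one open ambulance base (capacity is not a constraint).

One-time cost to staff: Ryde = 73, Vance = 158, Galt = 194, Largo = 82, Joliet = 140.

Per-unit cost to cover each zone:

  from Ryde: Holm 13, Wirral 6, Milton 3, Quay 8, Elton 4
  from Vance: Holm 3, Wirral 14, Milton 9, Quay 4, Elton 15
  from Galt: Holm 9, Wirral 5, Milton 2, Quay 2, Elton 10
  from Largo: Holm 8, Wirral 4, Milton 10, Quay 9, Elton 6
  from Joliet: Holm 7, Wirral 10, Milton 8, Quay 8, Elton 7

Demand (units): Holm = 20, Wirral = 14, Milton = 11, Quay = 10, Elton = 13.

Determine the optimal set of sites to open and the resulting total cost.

Open Ryde and Vance; minimum total cost 500.

For any fixed open set, each zone goes to its cheapest open site; total = fixed + service.
{Ryde, Vance}: Holm→Vance 3·20=60, Wirral→Ryde 6·14=84, Milton→Ryde 3·11=33, Quay→Vance 4·10=40, Elton→Ryde 4·13=52. Service 269; fixed 231; total 500.
{Ryde, Largo}: service 381 + fixed 155 = 536
{Ryde, Vance, Largo}: Holm→Vance 3·20=60, Wirral→Largo 4·14=56, Milton→Ryde 3·11=33, Quay→Vance 4·10=40, Elton→Ryde 4·13=52. Service 241; fixed 313; total 554.
{Ryde, Vance, Galt, Largo, Joliet}: Holm→Vance 3·20=60, Wirral→Largo 4·14=56, Milton→Galt 2·11=22, Quay→Galt 2·10=20, Elton→Ryde 4·13=52. Service 210; fixed 647; total 857.
No other subset beats 500.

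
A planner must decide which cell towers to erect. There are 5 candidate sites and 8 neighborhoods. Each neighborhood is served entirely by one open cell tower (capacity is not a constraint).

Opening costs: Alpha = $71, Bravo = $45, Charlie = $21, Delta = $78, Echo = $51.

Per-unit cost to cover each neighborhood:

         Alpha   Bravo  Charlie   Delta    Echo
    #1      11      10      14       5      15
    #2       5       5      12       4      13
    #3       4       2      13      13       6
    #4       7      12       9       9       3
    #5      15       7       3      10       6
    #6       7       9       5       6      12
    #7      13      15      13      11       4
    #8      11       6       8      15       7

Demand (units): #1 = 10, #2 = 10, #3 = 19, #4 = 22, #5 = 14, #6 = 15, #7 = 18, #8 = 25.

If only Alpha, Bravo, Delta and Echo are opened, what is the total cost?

Total cost: 835

Each neighborhood is assigned to its cheapest site among the open ones.
{Alpha, Bravo, Delta, Echo}: #1→Delta 5·10=50, #2→Delta 4·10=40, #3→Bravo 2·19=38, #4→Echo 3·22=66, #5→Echo 6·14=84, #6→Delta 6·15=90, #7→Echo 4·18=72, #8→Bravo 6·25=150. Service 590; fixed 245; total 835.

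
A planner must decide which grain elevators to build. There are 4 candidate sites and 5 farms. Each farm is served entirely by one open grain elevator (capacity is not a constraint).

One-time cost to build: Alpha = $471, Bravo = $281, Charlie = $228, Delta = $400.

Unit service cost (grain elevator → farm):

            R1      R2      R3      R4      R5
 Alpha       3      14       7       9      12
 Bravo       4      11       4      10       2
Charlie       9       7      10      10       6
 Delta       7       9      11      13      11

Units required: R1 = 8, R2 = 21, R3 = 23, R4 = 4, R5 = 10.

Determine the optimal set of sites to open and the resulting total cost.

Open Bravo only; minimum total cost 696.

For any fixed open set, each farm goes to its cheapest open site; total = fixed + service.
{Bravo}: R1→Bravo 4·8=32, R2→Bravo 11·21=231, R3→Bravo 4·23=92, R4→Bravo 10·4=40, R5→Bravo 2·10=20. Service 415; fixed 281; total 696.
{Charlie}: service 549 + fixed 228 = 777
{Bravo, Charlie}: service 331 + fixed 509 = 840
{Alpha, Bravo, Charlie, Delta}: R1→Alpha 3·8=24, R2→Charlie 7·21=147, R3→Bravo 4·23=92, R4→Alpha 9·4=36, R5→Bravo 2·10=20. Service 319; fixed 1380; total 1699.
No other subset beats 696.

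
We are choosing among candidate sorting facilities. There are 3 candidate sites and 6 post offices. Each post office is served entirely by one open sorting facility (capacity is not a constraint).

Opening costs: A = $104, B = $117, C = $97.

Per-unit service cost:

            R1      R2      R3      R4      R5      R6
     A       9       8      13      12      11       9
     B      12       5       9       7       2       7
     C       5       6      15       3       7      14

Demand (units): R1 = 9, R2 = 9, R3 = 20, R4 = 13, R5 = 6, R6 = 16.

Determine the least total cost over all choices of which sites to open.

For any fixed open set, each post office goes to its cheapest open site; total = fixed + service.
{B, C}: R1→C 5·9=45, R2→B 5·9=45, R3→B 9·20=180, R4→C 3·13=39, R5→B 2·6=12, R6→B 7·16=112. Service 433; fixed 214; total 647.
{B}: service 548 + fixed 117 = 665
{A, B}: R1→A 9·9=81, R2→B 5·9=45, R3→B 9·20=180, R4→B 7·13=91, R5→B 2·6=12, R6→B 7·16=112. Service 521; fixed 221; total 742.
{A, B, C}: service 433 + fixed 318 = 751
(All 7 nonempty subsets were checked; B and C is lowest.)

Minimum total cost: 647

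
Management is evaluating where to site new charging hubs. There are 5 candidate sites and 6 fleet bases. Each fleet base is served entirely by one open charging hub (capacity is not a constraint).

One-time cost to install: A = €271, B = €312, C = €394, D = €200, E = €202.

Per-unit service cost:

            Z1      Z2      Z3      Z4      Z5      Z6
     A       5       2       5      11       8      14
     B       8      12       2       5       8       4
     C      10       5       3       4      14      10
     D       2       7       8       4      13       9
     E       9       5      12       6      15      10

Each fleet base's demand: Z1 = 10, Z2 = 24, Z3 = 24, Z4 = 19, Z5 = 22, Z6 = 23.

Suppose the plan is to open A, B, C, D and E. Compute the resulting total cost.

Total cost: 1839

Each fleet base is assigned to its cheapest site among the open ones.
{A, B, C, D, E}: Z1→D 2·10=20, Z2→A 2·24=48, Z3→B 2·24=48, Z4→C 4·19=76, Z5→A 8·22=176, Z6→B 4·23=92. Service 460; fixed 1379; total 1839.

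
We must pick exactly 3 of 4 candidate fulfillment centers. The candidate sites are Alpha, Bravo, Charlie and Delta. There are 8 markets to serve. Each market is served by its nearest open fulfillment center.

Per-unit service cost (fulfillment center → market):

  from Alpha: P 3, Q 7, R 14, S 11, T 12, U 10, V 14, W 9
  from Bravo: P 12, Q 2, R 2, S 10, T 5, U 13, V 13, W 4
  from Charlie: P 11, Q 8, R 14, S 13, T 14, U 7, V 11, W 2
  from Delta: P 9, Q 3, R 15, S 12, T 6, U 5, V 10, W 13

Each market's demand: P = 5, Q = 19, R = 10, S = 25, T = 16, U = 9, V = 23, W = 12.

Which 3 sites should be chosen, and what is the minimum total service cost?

Choose Alpha, Bravo and Delta; total service cost 726.

With exactly 3 open, each market uses its cheapest among the chosen.
{Alpha, Bravo, Delta}: P→Alpha 3·5=15, Q→Bravo 2·19=38, R→Bravo 2·10=20, S→Bravo 10·25=250, T→Bravo 5·16=80, U→Delta 5·9=45, V→Delta 10·23=230, W→Bravo 4·12=48. Service cost 726.
{Bravo, Charlie, Delta}: service cost 732
{Alpha, Bravo, Charlie}: service cost 743
Among all 4 size-3 choices, {Alpha, Bravo, Delta} is lowest.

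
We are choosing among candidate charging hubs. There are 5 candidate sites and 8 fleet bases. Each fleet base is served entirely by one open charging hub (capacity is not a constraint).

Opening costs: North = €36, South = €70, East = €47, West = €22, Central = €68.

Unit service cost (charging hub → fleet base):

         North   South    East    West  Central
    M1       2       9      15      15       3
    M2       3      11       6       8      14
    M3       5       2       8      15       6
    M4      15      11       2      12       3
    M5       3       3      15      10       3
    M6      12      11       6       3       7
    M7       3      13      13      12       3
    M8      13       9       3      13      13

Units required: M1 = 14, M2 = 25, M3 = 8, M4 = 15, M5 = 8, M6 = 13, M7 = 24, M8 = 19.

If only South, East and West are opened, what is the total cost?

Total cost: 869

Each fleet base is assigned to its cheapest site among the open ones.
{South, East, West}: M1→South 9·14=126, M2→East 6·25=150, M3→South 2·8=16, M4→East 2·15=30, M5→South 3·8=24, M6→West 3·13=39, M7→West 12·24=288, M8→East 3·19=57. Service 730; fixed 139; total 869.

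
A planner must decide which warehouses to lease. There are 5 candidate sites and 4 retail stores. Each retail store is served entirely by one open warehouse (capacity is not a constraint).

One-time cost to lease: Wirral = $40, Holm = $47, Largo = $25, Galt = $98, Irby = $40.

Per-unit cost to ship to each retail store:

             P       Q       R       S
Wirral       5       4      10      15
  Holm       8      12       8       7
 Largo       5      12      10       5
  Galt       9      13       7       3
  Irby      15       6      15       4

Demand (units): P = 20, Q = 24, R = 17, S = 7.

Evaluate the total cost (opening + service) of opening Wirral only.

Total cost: 511

Each retail store is assigned to its cheapest site among the open ones.
{Wirral}: P→Wirral 5·20=100, Q→Wirral 4·24=96, R→Wirral 10·17=170, S→Wirral 15·7=105. Service 471; fixed 40; total 511.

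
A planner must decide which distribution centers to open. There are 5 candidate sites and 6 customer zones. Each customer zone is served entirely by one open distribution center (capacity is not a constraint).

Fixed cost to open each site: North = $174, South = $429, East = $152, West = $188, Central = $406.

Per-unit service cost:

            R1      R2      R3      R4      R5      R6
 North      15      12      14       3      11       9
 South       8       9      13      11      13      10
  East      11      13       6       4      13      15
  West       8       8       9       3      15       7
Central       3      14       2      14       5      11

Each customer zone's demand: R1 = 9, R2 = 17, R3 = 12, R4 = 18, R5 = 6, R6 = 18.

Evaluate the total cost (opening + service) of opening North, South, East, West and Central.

Total cost: 1746

Each customer zone is assigned to its cheapest site among the open ones.
{North, South, East, West, Central}: R1→Central 3·9=27, R2→West 8·17=136, R3→Central 2·12=24, R4→North 3·18=54, R5→Central 5·6=30, R6→West 7·18=126. Service 397; fixed 1349; total 1746.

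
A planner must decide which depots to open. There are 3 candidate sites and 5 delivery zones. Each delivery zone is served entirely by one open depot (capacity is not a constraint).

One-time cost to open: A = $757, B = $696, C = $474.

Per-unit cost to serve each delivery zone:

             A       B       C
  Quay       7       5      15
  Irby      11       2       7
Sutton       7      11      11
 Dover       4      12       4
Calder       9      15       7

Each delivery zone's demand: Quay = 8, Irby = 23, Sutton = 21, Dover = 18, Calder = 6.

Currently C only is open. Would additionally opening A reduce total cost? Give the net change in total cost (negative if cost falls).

Current service cost with {C}: 626.
Adding A: each delivery zone re-picks its cheapest; new service cost 478, saving 148.
Extra fixed cost: 757. Net change = 757 − 148 = 609.
(Totals: 1100 → 1709.)

No — net change +609 (cost rises by 609).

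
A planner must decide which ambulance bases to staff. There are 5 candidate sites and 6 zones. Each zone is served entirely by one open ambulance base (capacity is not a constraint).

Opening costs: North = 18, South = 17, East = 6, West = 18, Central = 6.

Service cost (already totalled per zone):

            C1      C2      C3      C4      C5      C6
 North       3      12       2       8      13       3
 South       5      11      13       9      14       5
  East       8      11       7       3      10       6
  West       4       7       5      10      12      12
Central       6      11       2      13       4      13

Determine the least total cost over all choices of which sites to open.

For any fixed open set, each zone goes to its cheapest open site; total = fixed + service.
{East, Central}: C1→Central 6, C2→East 11, C3→Central 2, C4→East 3, C5→Central 4, C6→East 6. Service 32; fixed 12; total 44.
{East}: service 45 + fixed 6 = 51
{North, Central}: service 31 + fixed 24 = 55
{North, South, East, West, Central}: service 22 + fixed 65 = 87
No other subset beats 44.

Minimum total cost: 44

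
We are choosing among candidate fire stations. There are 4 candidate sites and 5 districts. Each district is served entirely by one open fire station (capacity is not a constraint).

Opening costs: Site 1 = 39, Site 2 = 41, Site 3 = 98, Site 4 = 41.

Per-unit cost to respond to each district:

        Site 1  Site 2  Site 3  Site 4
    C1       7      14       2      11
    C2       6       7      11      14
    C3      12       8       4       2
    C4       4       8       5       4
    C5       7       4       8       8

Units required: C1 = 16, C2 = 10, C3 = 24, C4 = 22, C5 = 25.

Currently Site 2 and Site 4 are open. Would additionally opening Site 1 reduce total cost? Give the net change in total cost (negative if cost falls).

Current service cost with {Site 2, Site 4}: 482.
Adding Site 1: each district re-picks its cheapest; new service cost 408, saving 74.
Extra fixed cost: 39. Net change = 39 − 74 = -35.
(Totals: 564 → 529.)

Yes — net change −35 (cost falls by 35).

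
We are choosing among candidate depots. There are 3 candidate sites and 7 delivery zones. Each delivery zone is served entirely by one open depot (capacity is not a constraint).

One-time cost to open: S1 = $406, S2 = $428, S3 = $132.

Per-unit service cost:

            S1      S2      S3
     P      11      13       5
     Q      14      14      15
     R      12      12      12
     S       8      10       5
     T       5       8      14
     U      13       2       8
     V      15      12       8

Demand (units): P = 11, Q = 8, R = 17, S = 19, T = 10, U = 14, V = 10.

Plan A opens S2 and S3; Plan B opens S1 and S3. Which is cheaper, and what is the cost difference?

Plan A is cheaper by 32.

Plan A: {S2, S3}: P→S3 5·11=55, Q→S2 14·8=112, R→S2 12·17=204, S→S3 5·19=95, T→S2 8·10=80, U→S2 2·14=28, V→S3 8·10=80. Service 654; fixed 560; total 1214.
Plan B: {S1, S3}: P→S3 5·11=55, Q→S1 14·8=112, R→S1 12·17=204, S→S3 5·19=95, T→S1 5·10=50, U→S3 8·14=112, V→S3 8·10=80. Service 708; fixed 538; total 1246.
Difference: |1214 − 1246| = 32.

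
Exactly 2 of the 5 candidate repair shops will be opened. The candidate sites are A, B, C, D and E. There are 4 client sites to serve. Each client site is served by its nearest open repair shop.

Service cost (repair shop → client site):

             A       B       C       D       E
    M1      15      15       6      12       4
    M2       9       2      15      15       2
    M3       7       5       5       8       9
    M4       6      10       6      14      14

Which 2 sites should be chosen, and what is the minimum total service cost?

With exactly 2 open, each client site uses its cheapest among the chosen.
{C, E}: M1→E 4, M2→E 2, M3→C 5, M4→C 6. Service cost 17.
{A, E}: service cost 19
{B, C}: service cost 19
Among all 10 size-2 choices, {C, E} is lowest.

Choose C and E; total service cost 17.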